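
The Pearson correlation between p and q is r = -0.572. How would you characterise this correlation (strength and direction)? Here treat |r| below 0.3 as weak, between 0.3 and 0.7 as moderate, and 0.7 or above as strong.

moderate negative

r = -0.572 < 0 so the relationship is negative.
|r| = 0.572, which falls in the moderate range.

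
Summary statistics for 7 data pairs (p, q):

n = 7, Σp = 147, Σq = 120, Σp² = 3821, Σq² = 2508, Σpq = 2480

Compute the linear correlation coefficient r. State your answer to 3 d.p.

r = (nΣpq − ΣpΣq) / √[(nΣp² − (Σp)²)(nΣq² − (Σq)²)]
Numerator: 7×2480 − 147×120 = -280
Denominator: √[(26747 − 21609)(17556 − 14400)] = √[5138 × 3156] = 4026.8509
r = -280 / 4026.8509 ≈ -0.070

-0.070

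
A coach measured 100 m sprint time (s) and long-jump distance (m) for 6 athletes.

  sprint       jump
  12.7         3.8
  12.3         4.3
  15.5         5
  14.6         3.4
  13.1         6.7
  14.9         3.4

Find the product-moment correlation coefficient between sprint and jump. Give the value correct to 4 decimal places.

-0.2027

n = 6, Σx = 83.1, Σy = 26.6, Σx² = 1159.61, Σy² = 125.94, Σxy = 366.72
nΣxy − ΣxΣy = 2200.32 − 2210.46 = -10.14
nΣx² − (Σx)² = 6957.66 − 6905.61 = 52.05; nΣy² − (Σy)² = 755.64 − 707.56 = 48.08
r = -10.14 / √(52.05 × 48.08) = -10.14 / 50.0256 ≈ -0.2027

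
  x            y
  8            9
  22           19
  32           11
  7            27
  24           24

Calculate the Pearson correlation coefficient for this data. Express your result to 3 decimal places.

n = 5, Σx = 93, Σy = 90, Σx² = 2197, Σy² = 1868, Σxy = 1607
nΣxy − ΣxΣy = 8035 − 8370 = -335
nΣx² − (Σx)² = 10985 − 8649 = 2336; nΣy² − (Σy)² = 9340 − 8100 = 1240
r = -335 / √(2336 × 1240) = -335 / 1701.9518 ≈ -0.197

-0.197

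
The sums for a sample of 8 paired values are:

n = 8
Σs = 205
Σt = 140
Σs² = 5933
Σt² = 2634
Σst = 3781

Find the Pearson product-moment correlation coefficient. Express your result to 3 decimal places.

r = (nΣst − ΣsΣt) / √[(nΣs² − (Σs)²)(nΣt² − (Σt)²)]
Numerator: 8×3781 − 205×140 = 1548
Denominator: √[(47464 − 42025)(21072 − 19600)] = √[5439 × 1472] = 2829.5243
r = 1548 / 2829.5243 ≈ 0.547

0.547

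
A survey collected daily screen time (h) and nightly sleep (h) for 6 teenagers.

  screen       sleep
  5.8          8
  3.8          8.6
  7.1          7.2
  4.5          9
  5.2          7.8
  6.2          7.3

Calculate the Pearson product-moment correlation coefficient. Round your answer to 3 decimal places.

n = 6, Σx = 32.6, Σy = 47.9, Σx² = 184.22, Σy² = 384.93, Σxy = 256.52
nΣxy − ΣxΣy = 1539.12 − 1561.54 = -22.42
nΣx² − (Σx)² = 1105.32 − 1062.76 = 42.56; nΣy² − (Σy)² = 2309.58 − 2294.41 = 15.17
r = -22.42 / √(42.56 × 15.17) = -22.42 / 25.4094 ≈ -0.882

-0.882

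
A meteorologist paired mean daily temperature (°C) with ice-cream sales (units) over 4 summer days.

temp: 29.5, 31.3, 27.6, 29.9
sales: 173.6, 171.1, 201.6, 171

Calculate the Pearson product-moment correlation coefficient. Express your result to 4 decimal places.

n = 4, Σx = 118.3, Σy = 717.3, Σx² = 3505.71, Σy² = 129295.73, Σxy = 21153.69
nΣxy − ΣxΣy = 84614.76 − 84856.59 = -241.83
nΣx² − (Σx)² = 14022.84 − 13994.89 = 27.95; nΣy² − (Σy)² = 517182.92 − 514519.29 = 2663.63
r = -241.83 / √(27.95 × 2663.63) = -241.83 / 272.8524 ≈ -0.8863

-0.8863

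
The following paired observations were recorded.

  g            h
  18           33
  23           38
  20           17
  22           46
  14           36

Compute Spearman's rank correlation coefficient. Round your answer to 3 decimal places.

0.500

Rank g: 2, 5, 3, 4, 1
Rank h: 2, 4, 1, 5, 3
d = rank(g) − rank(h): 0, 1, 2, -1, -2; Σd² = 10
ρ = 1 − 6Σd² / [n(n²−1)] = 1 − 6×10 / (5×24) = 1 − 60/120 ≈ 0.500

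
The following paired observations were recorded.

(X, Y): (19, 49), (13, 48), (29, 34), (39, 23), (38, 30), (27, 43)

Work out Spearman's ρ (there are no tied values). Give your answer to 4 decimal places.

-0.9429

Rank X: 2, 1, 4, 6, 5, 3
Rank Y: 6, 5, 3, 1, 2, 4
d = rank(X) − rank(Y): -4, -4, 1, 5, 3, -1; Σd² = 68
ρ = 1 − 6Σd² / [n(n²−1)] = 1 − 6×68 / (6×35) = 1 − 408/210 ≈ -0.9429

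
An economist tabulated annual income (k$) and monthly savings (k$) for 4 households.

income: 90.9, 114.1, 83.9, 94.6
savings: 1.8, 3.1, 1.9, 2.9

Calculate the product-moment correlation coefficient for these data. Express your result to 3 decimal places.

0.811

n = 4, Σx = 383.5, Σy = 9.7, Σx² = 37269.99, Σy² = 24.87, Σxy = 951.08
nΣxy − ΣxΣy = 3804.32 − 3719.95 = 84.37
nΣx² − (Σx)² = 149079.96 − 147072.25 = 2007.71; nΣy² − (Σy)² = 99.48 − 94.09 = 5.39
r = 84.37 / √(2007.71 × 5.39) = 84.37 / 104.0267 ≈ 0.811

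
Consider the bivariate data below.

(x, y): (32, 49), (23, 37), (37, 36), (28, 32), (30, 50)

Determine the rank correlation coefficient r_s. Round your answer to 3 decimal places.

Rank x: 4, 1, 5, 2, 3
Rank y: 4, 3, 2, 1, 5
d = rank(x) − rank(y): 0, -2, 3, 1, -2; Σd² = 18
ρ = 1 − 6Σd² / [n(n²−1)] = 1 − 6×18 / (5×24) = 1 − 108/120 ≈ 0.100

0.100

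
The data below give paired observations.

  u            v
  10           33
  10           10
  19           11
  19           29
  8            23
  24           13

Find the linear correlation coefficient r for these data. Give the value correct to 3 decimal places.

-0.308

n = 6, Σu = 90, Σv = 119, Σu² = 1562, Σv² = 2849, Σuv = 1686
nΣuv − ΣuΣv = 10116 − 10710 = -594
nΣu² − (Σu)² = 9372 − 8100 = 1272; nΣv² − (Σv)² = 17094 − 14161 = 2933
r = -594 / √(1272 × 2933) = -594 / 1931.5217 ≈ -0.308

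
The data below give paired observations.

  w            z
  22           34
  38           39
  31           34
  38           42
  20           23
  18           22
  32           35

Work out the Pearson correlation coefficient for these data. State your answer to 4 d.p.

0.9067

n = 7, Σw = 199, Σz = 229, Σw² = 6081, Σz² = 7835, Σwz = 6856
nΣwz − ΣwΣz = 47992 − 45571 = 2421
nΣw² − (Σw)² = 42567 − 39601 = 2966; nΣz² − (Σz)² = 54845 − 52441 = 2404
r = 2421 / √(2966 × 2404) = 2421 / 2670.2554 ≈ 0.9067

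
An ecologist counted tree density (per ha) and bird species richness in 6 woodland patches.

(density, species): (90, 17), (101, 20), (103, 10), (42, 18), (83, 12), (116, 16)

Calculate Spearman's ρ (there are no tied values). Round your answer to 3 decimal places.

Rank density: 3, 4, 5, 1, 2, 6
Rank species: 4, 6, 1, 5, 2, 3
d = rank(density) − rank(species): -1, -2, 4, -4, 0, 3; Σd² = 46
ρ = 1 − 6Σd² / [n(n²−1)] = 1 − 6×46 / (6×35) = 1 − 276/210 ≈ -0.314

-0.314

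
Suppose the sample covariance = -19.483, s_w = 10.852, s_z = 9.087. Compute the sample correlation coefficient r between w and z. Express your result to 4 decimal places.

-0.1976

r = Cov(w,z) / (s_w · s_z) = -19.483 / (10.852 × 9.087)
  = -19.483 / 98.6121 ≈ -0.1976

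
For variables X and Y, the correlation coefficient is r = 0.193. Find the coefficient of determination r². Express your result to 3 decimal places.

r² = (0.193)² = 0.037

0.037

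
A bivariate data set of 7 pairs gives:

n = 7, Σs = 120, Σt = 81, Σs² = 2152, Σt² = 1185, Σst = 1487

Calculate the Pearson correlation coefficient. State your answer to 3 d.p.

r = (nΣst − ΣsΣt) / √[(nΣs² − (Σs)²)(nΣt² − (Σt)²)]
Numerator: 7×1487 − 120×81 = 689
Denominator: √[(15064 − 14400)(8295 − 6561)] = √[664 × 1734] = 1073.0219
r = 689 / 1073.0219 ≈ 0.642

0.642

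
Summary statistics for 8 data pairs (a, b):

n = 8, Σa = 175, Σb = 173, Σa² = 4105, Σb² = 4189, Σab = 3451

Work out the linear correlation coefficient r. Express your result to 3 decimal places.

-0.947

r = (nΣab − ΣaΣb) / √[(nΣa² − (Σa)²)(nΣb² − (Σb)²)]
Numerator: 8×3451 − 175×173 = -2667
Denominator: √[(32840 − 30625)(33512 − 29929)] = √[2215 × 3583] = 2817.1519
r = -2667 / 2817.1519 ≈ -0.947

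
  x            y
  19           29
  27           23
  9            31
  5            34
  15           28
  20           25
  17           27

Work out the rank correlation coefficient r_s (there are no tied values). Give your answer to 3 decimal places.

Rank x: 5, 7, 2, 1, 3, 6, 4
Rank y: 5, 1, 6, 7, 4, 2, 3
d = rank(x) − rank(y): 0, 6, -4, -6, -1, 4, 1; Σd² = 106
ρ = 1 − 6Σd² / [n(n²−1)] = 1 − 6×106 / (7×48) = 1 − 636/336 ≈ -0.893

-0.893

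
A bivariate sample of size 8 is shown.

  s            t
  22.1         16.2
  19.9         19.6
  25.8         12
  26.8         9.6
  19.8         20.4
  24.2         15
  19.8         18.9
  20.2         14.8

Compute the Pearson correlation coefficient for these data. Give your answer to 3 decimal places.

n = 8, Σs = 178.6, Σt = 126.5, Σs² = 4046.06, Σt² = 2100.17, Σst = 2755.04
nΣst − ΣsΣt = 22040.32 − 22592.9 = -552.58
nΣs² − (Σs)² = 32368.48 − 31897.96 = 470.52; nΣt² − (Σt)² = 16801.36 − 16002.25 = 799.11
r = -552.58 / √(470.52 × 799.11) = -552.58 / 613.1861 ≈ -0.901

-0.901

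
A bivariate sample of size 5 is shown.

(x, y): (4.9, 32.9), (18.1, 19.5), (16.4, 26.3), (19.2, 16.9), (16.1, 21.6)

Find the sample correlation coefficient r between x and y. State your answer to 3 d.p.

n = 5, Σx = 74.7, Σy = 117.2, Σx² = 1248.43, Σy² = 2906.52, Σxy = 1617.72
nΣxy − ΣxΣy = 8088.6 − 8754.84 = -666.24
nΣx² − (Σx)² = 6242.15 − 5580.09 = 662.06; nΣy² − (Σy)² = 14532.6 − 13735.84 = 796.76
r = -666.24 / √(662.06 × 796.76) = -666.24 / 726.2940 ≈ -0.917

-0.917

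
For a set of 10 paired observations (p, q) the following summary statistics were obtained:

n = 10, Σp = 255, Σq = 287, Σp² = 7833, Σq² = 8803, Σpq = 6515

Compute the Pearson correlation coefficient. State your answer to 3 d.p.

-0.926

r = (nΣpq − ΣpΣq) / √[(nΣp² − (Σp)²)(nΣq² − (Σq)²)]
Numerator: 10×6515 − 255×287 = -8035
Denominator: √[(78330 − 65025)(88030 − 82369)] = √[13305 × 5661] = 8678.6868
r = -8035 / 8678.6868 ≈ -0.926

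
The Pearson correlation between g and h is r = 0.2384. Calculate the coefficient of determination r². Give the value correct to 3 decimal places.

0.057

r² = (0.2384)² = 0.057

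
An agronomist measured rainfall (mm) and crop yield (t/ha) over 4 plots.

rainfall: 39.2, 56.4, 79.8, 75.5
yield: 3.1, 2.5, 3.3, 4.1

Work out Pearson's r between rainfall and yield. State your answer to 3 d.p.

n = 4, Σx = 250.9, Σy = 13, Σx² = 16785.89, Σy² = 43.56, Σxy = 835.41
nΣxy − ΣxΣy = 3341.64 − 3261.7 = 79.94
nΣx² − (Σx)² = 67143.56 − 62950.81 = 4192.75; nΣy² − (Σy)² = 174.24 − 169 = 5.24
r = 79.94 / √(4192.75 × 5.24) = 79.94 / 148.2228 ≈ 0.539

0.539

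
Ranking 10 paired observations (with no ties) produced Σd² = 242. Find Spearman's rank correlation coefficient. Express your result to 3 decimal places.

ρ = 1 − 6Σd² / [n(n²−1)] = 1 − 6×242 / (10×99)
  = 1 − 1452/990 = 1 − 1.4667 ≈ -0.467

-0.467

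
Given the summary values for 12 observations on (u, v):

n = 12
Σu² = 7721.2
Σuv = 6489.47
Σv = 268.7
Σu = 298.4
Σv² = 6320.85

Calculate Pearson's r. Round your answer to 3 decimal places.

-0.635

r = (nΣuv − ΣuΣv) / √[(nΣu² − (Σu)²)(nΣv² − (Σv)²)]
Numerator: 12×6489.47 − 298.4×268.7 = -2306.44
Denominator: √[(92654.4 − 89042.56)(75850.2 − 72199.69)] = √[3611.84 × 3650.51] = 3631.1235
r = -2306.44 / 3631.1235 ≈ -0.635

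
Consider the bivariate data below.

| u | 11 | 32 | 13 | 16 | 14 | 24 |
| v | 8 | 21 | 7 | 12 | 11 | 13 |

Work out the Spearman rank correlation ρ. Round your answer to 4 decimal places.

Rank u: 1, 6, 2, 4, 3, 5
Rank v: 2, 6, 1, 4, 3, 5
d = rank(u) − rank(v): -1, 0, 1, 0, 0, 0; Σd² = 2
ρ = 1 − 6Σd² / [n(n²−1)] = 1 − 6×2 / (6×35) = 1 − 12/210 ≈ 0.9429

0.9429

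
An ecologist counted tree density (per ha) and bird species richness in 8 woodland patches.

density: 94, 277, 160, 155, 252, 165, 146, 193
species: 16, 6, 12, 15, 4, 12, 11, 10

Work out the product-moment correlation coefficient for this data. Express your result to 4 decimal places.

-0.9221

n = 8, Σx = 1442, Σy = 86, Σx² = 284484, Σy² = 1042, Σxy = 13935
nΣxy − ΣxΣy = 111480 − 124012 = -12532
nΣx² − (Σx)² = 2275872 − 2079364 = 196508; nΣy² − (Σy)² = 8336 − 7396 = 940
r = -12532 / √(196508 × 940) = -12532 / 13591.0824 ≈ -0.9221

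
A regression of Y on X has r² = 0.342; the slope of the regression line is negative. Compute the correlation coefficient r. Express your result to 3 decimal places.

-0.585

|r| = √0.342 = 0.585
The association is negative, so r = −0.585.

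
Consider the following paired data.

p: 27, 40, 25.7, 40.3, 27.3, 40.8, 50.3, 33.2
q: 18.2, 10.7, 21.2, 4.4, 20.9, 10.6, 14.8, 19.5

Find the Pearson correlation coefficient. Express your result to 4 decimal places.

n = 8, Σp = 284.6, Σq = 120.3, Σp² = 10655.84, Σq² = 2062.99, Σpq = 4036.45
nΣpq − ΣpΣq = 32291.6 − 34237.38 = -1945.78
nΣp² − (Σp)² = 85246.72 − 80997.16 = 4249.56; nΣq² − (Σq)² = 16503.92 − 14472.09 = 2031.83
r = -1945.78 / √(4249.56 × 2031.83) = -1945.78 / 2938.4321 ≈ -0.6622

-0.6622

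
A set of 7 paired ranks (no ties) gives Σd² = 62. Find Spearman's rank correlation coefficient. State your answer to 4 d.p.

ρ = 1 − 6Σd² / [n(n²−1)] = 1 − 6×62 / (7×48)
  = 1 − 372/336 = 1 − 1.10714 ≈ -0.1071

-0.1071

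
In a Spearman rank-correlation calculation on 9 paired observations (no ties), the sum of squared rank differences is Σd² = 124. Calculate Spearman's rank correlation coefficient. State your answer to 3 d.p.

ρ = 1 − 6Σd² / [n(n²−1)] = 1 − 6×124 / (9×80)
  = 1 − 744/720 = 1 − 1.0333 ≈ -0.033

-0.033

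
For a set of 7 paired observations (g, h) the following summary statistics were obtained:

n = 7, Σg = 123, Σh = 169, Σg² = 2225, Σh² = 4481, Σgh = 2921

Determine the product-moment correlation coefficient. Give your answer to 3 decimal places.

r = (nΣgh − ΣgΣh) / √[(nΣg² − (Σg)²)(nΣh² − (Σh)²)]
Numerator: 7×2921 − 123×169 = -340
Denominator: √[(15575 − 15129)(31367 − 28561)] = √[446 × 2806] = 1118.6939
r = -340 / 1118.6939 ≈ -0.304

-0.304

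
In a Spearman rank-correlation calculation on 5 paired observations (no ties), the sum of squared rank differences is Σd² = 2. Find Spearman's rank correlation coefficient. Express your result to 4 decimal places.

0.9000

ρ = 1 − 6Σd² / [n(n²−1)] = 1 − 6×2 / (5×24)
  = 1 − 12/120 = 1 − 0.10000 ≈ 0.9000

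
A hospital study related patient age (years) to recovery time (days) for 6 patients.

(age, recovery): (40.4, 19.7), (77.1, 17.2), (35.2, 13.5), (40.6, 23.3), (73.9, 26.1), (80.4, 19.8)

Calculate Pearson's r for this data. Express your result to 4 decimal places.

0.2871

n = 6, Σx = 347.6, Σy = 119.6, Σx² = 22389.34, Σy² = 2482.32, Σxy = 7063.89
nΣxy − ΣxΣy = 42383.34 − 41572.96 = 810.38
nΣx² − (Σx)² = 134336.04 − 120825.76 = 13510.28; nΣy² − (Σy)² = 14893.92 − 14304.16 = 589.76
r = 810.38 / √(13510.28 × 589.76) = 810.38 / 2822.7332 ≈ 0.2871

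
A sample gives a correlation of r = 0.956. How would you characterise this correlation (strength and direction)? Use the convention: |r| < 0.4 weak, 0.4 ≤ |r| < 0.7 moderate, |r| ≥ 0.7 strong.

r = 0.956 > 0 so the relationship is positive.
|r| = 0.956, which falls in the strong range.

strong positive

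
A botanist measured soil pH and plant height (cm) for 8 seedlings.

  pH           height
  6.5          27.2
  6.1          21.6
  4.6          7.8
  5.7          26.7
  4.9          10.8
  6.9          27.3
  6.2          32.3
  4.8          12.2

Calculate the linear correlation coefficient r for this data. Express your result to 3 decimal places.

0.887

n = 8, Σx = 45.7, Σy = 165.9, Σx² = 266.21, Σy² = 4034.19, Σxy = 996.74
nΣxy − ΣxΣy = 7973.92 − 7581.63 = 392.29
nΣx² − (Σx)² = 2129.68 − 2088.49 = 41.19; nΣy² − (Σy)² = 32273.52 − 27522.81 = 4750.71
r = 392.29 / √(41.19 × 4750.71) = 392.29 / 442.3593 ≈ 0.887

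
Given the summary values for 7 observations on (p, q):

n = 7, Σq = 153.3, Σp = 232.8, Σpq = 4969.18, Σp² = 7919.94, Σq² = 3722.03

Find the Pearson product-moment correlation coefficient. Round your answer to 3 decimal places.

r = (nΣpq − ΣpΣq) / √[(nΣp² − (Σp)²)(nΣq² − (Σq)²)]
Numerator: 7×4969.18 − 232.8×153.3 = -903.98
Denominator: √[(55439.58 − 54195.84)(26054.21 − 23500.89)] = √[1243.74 × 2553.32] = 1782.0399
r = -903.98 / 1782.0399 ≈ -0.507

-0.507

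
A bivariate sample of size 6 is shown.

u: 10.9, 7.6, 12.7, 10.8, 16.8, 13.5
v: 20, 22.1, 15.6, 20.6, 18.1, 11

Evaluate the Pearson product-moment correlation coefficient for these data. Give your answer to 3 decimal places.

n = 6, Σu = 72.3, Σv = 107.4, Σu² = 918.99, Σv² = 2004.74, Σuv = 1259.14
nΣuv − ΣuΣv = 7554.84 − 7765.02 = -210.18
nΣu² − (Σu)² = 5513.94 − 5227.29 = 286.65; nΣv² − (Σv)² = 12028.44 − 11534.76 = 493.68
r = -210.18 / √(286.65 × 493.68) = -210.18 / 376.1826 ≈ -0.559

-0.559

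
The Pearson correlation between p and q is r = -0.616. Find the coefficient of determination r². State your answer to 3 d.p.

r² = (-0.616)² = 0.379

0.379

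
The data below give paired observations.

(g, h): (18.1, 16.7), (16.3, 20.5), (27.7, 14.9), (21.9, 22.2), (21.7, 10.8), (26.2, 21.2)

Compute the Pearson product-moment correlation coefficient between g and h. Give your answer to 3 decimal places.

-0.120

n = 6, Σg = 131.9, Σh = 106.3, Σg² = 2997.53, Σh² = 1980.07, Σgh = 2325.13
nΣgh − ΣgΣh = 13950.78 − 14020.97 = -70.19
nΣg² − (Σg)² = 17985.18 − 17397.61 = 587.57; nΣh² − (Σh)² = 11880.42 − 11299.69 = 580.73
r = -70.19 / √(587.57 × 580.73) = -70.19 / 584.1400 ≈ -0.120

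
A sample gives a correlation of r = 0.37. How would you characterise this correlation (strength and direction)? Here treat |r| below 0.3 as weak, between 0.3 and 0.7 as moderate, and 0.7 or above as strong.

r = 0.37 > 0 so the relationship is positive.
|r| = 0.37, which falls in the moderate range.

moderate positive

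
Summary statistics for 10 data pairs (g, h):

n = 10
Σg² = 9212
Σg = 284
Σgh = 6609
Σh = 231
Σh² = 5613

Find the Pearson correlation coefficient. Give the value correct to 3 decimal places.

r = (nΣgh − ΣgΣh) / √[(nΣg² − (Σg)²)(nΣh² − (Σh)²)]
Numerator: 10×6609 − 284×231 = 486
Denominator: √[(92120 − 80656)(56130 − 53361)] = √[11464 × 2769] = 5634.1651
r = 486 / 5634.1651 ≈ 0.086

0.086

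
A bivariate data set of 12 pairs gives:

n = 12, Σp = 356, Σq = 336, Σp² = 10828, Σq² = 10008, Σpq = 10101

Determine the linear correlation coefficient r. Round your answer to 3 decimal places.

0.333

r = (nΣpq − ΣpΣq) / √[(nΣp² − (Σp)²)(nΣq² − (Σq)²)]
Numerator: 12×10101 − 356×336 = 1596
Denominator: √[(129936 − 126736)(120096 − 112896)] = √[3200 × 7200] = 4800.0000
r = 1596 / 4800.0000 ≈ 0.333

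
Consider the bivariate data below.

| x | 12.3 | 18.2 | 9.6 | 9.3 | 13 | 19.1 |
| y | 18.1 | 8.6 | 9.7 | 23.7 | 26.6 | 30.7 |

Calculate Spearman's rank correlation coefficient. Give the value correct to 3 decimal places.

Rank x: 3, 5, 2, 1, 4, 6
Rank y: 3, 1, 2, 4, 5, 6
d = rank(x) − rank(y): 0, 4, 0, -3, -1, 0; Σd² = 26
ρ = 1 − 6Σd² / [n(n²−1)] = 1 − 6×26 / (6×35) = 1 − 156/210 ≈ 0.257

0.257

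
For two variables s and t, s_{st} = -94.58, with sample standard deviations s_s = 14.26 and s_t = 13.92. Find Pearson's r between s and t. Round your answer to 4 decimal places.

r = Cov(s,t) / (s_s · s_t) = -94.58 / (14.26 × 13.92)
  = -94.58 / 198.4992 ≈ -0.4765

-0.4765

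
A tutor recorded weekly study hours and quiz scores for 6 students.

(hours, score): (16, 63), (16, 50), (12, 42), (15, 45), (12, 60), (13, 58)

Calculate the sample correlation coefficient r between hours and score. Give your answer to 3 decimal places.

0.111

n = 6, Σx = 84, Σy = 318, Σx² = 1194, Σy² = 17222, Σxy = 4461
nΣxy − ΣxΣy = 26766 − 26712 = 54
nΣx² − (Σx)² = 7164 − 7056 = 108; nΣy² − (Σy)² = 103332 − 101124 = 2208
r = 54 / √(108 × 2208) = 54 / 488.3278 ≈ 0.111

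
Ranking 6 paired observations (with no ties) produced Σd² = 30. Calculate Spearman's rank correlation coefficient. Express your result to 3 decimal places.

ρ = 1 − 6Σd² / [n(n²−1)] = 1 − 6×30 / (6×35)
  = 1 − 180/210 = 1 − 0.8571 ≈ 0.143

0.143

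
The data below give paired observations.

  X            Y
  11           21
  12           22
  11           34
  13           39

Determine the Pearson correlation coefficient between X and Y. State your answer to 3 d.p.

n = 4, ΣX = 47, ΣY = 116, ΣX² = 555, ΣY² = 3602, ΣXY = 1376
nΣXY − ΣXΣY = 5504 − 5452 = 52
nΣX² − (ΣX)² = 2220 − 2209 = 11; nΣY² − (ΣY)² = 14408 − 13456 = 952
r = 52 / √(11 × 952) = 52 / 102.3328 ≈ 0.508

0.508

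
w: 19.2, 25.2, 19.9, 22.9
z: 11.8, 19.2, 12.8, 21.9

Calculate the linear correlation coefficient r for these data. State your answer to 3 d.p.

n = 4, Σw = 87.2, Σz = 65.7, Σw² = 1924.1, Σz² = 1151.33, Σwz = 1466.63
nΣwz − ΣwΣz = 5866.52 − 5729.04 = 137.48
nΣw² − (Σw)² = 7696.4 − 7603.84 = 92.56; nΣz² − (Σz)² = 4605.32 − 4316.49 = 288.83
r = 137.48 / √(92.56 × 288.83) = 137.48 / 163.5057 ≈ 0.841

0.841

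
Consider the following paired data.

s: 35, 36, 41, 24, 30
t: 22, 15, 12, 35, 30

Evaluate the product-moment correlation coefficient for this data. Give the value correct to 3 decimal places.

n = 5, Σs = 166, Σt = 114, Σs² = 5678, Σt² = 2978, Σst = 3542
nΣst − ΣsΣt = 17710 − 18924 = -1214
nΣs² − (Σs)² = 28390 − 27556 = 834; nΣt² − (Σt)² = 14890 − 12996 = 1894
r = -1214 / √(834 × 1894) = -1214 / 1256.8198 ≈ -0.966

-0.966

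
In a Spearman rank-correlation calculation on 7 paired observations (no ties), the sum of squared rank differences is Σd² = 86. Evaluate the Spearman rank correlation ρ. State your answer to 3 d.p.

ρ = 1 − 6Σd² / [n(n²−1)] = 1 − 6×86 / (7×48)
  = 1 − 516/336 = 1 − 1.5357 ≈ -0.536

-0.536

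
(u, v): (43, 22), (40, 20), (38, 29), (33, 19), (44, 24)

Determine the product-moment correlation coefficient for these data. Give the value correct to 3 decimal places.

n = 5, Σu = 198, Σv = 114, Σu² = 7918, Σv² = 2662, Σuv = 4531
nΣuv − ΣuΣv = 22655 − 22572 = 83
nΣu² − (Σu)² = 39590 − 39204 = 386; nΣv² − (Σv)² = 13310 − 12996 = 314
r = 83 / √(386 × 314) = 83 / 348.1436 ≈ 0.238

0.238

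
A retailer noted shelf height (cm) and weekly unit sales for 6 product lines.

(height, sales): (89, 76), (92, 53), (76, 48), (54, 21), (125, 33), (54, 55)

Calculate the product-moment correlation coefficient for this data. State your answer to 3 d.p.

n = 6, Σx = 490, Σy = 286, Σx² = 43618, Σy² = 15444, Σxy = 23517
nΣxy − ΣxΣy = 141102 − 140140 = 962
nΣx² − (Σx)² = 261708 − 240100 = 21608; nΣy² − (Σy)² = 92664 − 81796 = 10868
r = 962 / √(21608 × 10868) = 962 / 15324.3513 ≈ 0.063

0.063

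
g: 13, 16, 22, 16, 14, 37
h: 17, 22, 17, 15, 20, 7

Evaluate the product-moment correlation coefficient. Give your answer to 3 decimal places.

-0.855

n = 6, Σg = 118, Σh = 98, Σg² = 2730, Σh² = 1736, Σgh = 1726
nΣgh − ΣgΣh = 10356 − 11564 = -1208
nΣg² − (Σg)² = 16380 − 13924 = 2456; nΣh² − (Σh)² = 10416 − 9604 = 812
r = -1208 / √(2456 × 812) = -1208 / 1412.1870 ≈ -0.855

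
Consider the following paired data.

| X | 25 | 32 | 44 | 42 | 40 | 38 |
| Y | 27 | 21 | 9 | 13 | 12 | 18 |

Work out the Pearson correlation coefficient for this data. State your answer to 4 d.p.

-0.9737

n = 6, ΣX = 221, ΣY = 100, ΣX² = 8393, ΣY² = 1888, ΣXY = 3453
nΣXY − ΣXΣY = 20718 − 22100 = -1382
nΣX² − (ΣX)² = 50358 − 48841 = 1517; nΣY² − (ΣY)² = 11328 − 10000 = 1328
r = -1382 / √(1517 × 1328) = -1382 / 1419.3576 ≈ -0.9737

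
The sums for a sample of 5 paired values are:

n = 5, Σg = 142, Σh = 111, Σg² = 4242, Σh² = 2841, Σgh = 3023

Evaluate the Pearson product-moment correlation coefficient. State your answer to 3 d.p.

r = (nΣgh − ΣgΣh) / √[(nΣg² − (Σg)²)(nΣh² − (Σh)²)]
Numerator: 5×3023 − 142×111 = -647
Denominator: √[(21210 − 20164)(14205 − 12321)] = √[1046 × 1884] = 1403.8034
r = -647 / 1403.8034 ≈ -0.461

-0.461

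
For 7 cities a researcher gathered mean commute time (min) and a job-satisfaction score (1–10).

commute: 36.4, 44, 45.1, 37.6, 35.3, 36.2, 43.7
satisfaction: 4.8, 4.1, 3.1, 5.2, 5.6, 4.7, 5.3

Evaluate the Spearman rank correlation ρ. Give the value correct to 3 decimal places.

Rank commute: 3, 6, 7, 4, 1, 2, 5
Rank satisfaction: 4, 2, 1, 5, 7, 3, 6
d = rank(commute) − rank(satisfaction): -1, 4, 6, -1, -6, -1, -1; Σd² = 92
ρ = 1 − 6Σd² / [n(n²−1)] = 1 − 6×92 / (7×48) = 1 − 552/336 ≈ -0.643

-0.643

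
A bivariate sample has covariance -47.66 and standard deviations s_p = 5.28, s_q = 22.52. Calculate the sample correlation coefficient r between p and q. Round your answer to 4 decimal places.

-0.4008

r = Cov(p,q) / (s_p · s_q) = -47.66 / (5.28 × 22.52)
  = -47.66 / 118.9056 ≈ -0.4008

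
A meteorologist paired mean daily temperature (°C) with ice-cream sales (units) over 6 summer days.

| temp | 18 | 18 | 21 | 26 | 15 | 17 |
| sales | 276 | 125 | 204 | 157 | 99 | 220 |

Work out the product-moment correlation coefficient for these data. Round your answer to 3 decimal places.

n = 6, Σx = 115, Σy = 1081, Σx² = 2279, Σy² = 216267, Σxy = 20809
nΣxy − ΣxΣy = 124854 − 124315 = 539
nΣx² − (Σx)² = 13674 − 13225 = 449; nΣy² − (Σy)² = 1297602 − 1168561 = 129041
r = 539 / √(449 × 129041) = 539 / 7611.7941 ≈ 0.071

0.071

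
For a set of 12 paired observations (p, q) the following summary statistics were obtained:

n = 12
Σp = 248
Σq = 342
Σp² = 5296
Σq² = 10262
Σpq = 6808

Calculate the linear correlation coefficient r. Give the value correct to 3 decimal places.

r = (nΣpq − ΣpΣq) / √[(nΣp² − (Σp)²)(nΣq² − (Σq)²)]
Numerator: 12×6808 − 248×342 = -3120
Denominator: √[(63552 − 61504)(123144 − 116964)] = √[2048 × 6180] = 3557.6172
r = -3120 / 3557.6172 ≈ -0.877

-0.877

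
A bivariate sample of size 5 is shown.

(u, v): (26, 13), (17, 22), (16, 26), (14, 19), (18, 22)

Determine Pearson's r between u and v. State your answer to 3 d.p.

-0.747

n = 5, Σu = 91, Σv = 102, Σu² = 1741, Σv² = 2174, Σuv = 1790
nΣuv − ΣuΣv = 8950 − 9282 = -332
nΣu² − (Σu)² = 8705 − 8281 = 424; nΣv² − (Σv)² = 10870 − 10404 = 466
r = -332 / √(424 × 466) = -332 / 444.5042 ≈ -0.747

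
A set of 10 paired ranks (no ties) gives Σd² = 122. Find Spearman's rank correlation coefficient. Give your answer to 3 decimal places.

0.261

ρ = 1 − 6Σd² / [n(n²−1)] = 1 − 6×122 / (10×99)
  = 1 − 732/990 = 1 − 0.7394 ≈ 0.261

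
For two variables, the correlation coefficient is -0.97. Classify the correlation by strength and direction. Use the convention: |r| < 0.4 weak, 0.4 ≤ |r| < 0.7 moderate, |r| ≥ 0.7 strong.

strong negative

r = -0.97 < 0 so the relationship is negative.
|r| = 0.97, which falls in the strong range.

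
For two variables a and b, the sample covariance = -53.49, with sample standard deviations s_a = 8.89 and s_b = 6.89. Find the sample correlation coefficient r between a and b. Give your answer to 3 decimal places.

r = Cov(a,b) / (s_a · s_b) = -53.49 / (8.89 × 6.89)
  = -53.49 / 61.2521 ≈ -0.873

-0.873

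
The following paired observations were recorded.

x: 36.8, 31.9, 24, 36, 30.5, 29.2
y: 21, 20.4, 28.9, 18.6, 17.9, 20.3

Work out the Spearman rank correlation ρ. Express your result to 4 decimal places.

-0.1429

Rank x: 6, 4, 1, 5, 3, 2
Rank y: 5, 4, 6, 2, 1, 3
d = rank(x) − rank(y): 1, 0, -5, 3, 2, -1; Σd² = 40
ρ = 1 − 6Σd² / [n(n²−1)] = 1 − 6×40 / (6×35) = 1 − 240/210 ≈ -0.1429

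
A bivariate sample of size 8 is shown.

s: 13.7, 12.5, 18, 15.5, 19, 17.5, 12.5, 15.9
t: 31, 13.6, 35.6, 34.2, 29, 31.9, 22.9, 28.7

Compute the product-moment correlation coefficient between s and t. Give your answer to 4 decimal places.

n = 8, Σs = 124.6, Σt = 226.9, Σs² = 1984.5, Σt² = 6789.67, Σst = 3617.43
nΣst − ΣsΣt = 28939.44 − 28271.74 = 667.7
nΣs² − (Σs)² = 15876 − 15525.16 = 350.84; nΣt² − (Σt)² = 54317.36 − 51483.61 = 2833.75
r = 667.7 / √(350.84 × 2833.75) = 667.7 / 997.0922 ≈ 0.6696

0.6696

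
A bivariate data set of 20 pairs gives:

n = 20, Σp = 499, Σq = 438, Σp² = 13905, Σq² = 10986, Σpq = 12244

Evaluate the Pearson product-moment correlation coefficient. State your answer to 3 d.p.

r = (nΣpq − ΣpΣq) / √[(nΣp² − (Σp)²)(nΣq² − (Σq)²)]
Numerator: 20×12244 − 499×438 = 26318
Denominator: √[(278100 − 249001)(219720 − 191844)] = √[29099 × 27876] = 28480.9362
r = 26318 / 28480.9362 ≈ 0.924

0.924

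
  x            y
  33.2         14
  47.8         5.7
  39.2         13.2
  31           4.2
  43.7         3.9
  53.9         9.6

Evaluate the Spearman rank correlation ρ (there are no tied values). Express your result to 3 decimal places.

-0.086

Rank x: 2, 5, 3, 1, 4, 6
Rank y: 6, 3, 5, 2, 1, 4
d = rank(x) − rank(y): -4, 2, -2, -1, 3, 2; Σd² = 38
ρ = 1 − 6Σd² / [n(n²−1)] = 1 − 6×38 / (6×35) = 1 − 228/210 ≈ -0.086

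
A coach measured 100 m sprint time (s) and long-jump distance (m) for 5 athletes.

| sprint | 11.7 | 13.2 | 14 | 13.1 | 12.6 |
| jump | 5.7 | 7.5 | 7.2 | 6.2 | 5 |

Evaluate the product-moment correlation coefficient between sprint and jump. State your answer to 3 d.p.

0.694

n = 5, Σx = 64.6, Σy = 31.6, Σx² = 837.5, Σy² = 204.02, Σxy = 410.71
nΣxy − ΣxΣy = 2053.55 − 2041.36 = 12.19
nΣx² − (Σx)² = 4187.5 − 4173.16 = 14.34; nΣy² − (Σy)² = 1020.1 − 998.56 = 21.54
r = 12.19 / √(14.34 × 21.54) = 12.19 / 17.5751 ≈ 0.694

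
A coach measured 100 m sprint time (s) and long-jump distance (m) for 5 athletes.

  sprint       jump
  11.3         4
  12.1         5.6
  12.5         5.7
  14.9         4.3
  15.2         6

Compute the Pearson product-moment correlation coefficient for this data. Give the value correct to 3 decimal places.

0.247

n = 5, Σx = 66, Σy = 25.6, Σx² = 883.4, Σy² = 134.34, Σxy = 339.48
nΣxy − ΣxΣy = 1697.4 − 1689.6 = 7.8
nΣx² − (Σx)² = 4417 − 4356 = 61; nΣy² − (Σy)² = 671.7 − 655.36 = 16.34
r = 7.8 / √(61 × 16.34) = 7.8 / 31.5712 ≈ 0.247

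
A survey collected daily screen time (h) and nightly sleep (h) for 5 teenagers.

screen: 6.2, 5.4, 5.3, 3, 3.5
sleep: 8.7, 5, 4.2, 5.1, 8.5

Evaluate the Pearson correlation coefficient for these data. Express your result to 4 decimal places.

0.0715

n = 5, Σx = 23.4, Σy = 31.5, Σx² = 116.94, Σy² = 216.59, Σxy = 148.25
nΣxy − ΣxΣy = 741.25 − 737.1 = 4.15
nΣx² − (Σx)² = 584.7 − 547.56 = 37.14; nΣy² − (Σy)² = 1082.95 − 992.25 = 90.7
r = 4.15 / √(37.14 × 90.7) = 4.15 / 58.0396 ≈ 0.0715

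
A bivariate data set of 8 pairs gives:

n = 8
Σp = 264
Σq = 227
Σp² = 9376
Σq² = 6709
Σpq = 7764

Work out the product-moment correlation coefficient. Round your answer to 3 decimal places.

0.647

r = (nΣpq − ΣpΣq) / √[(nΣp² − (Σp)²)(nΣq² − (Σq)²)]
Numerator: 8×7764 − 264×227 = 2184
Denominator: √[(75008 − 69696)(53672 − 51529)] = √[5312 × 2143] = 3373.9615
r = 2184 / 3373.9615 ≈ 0.647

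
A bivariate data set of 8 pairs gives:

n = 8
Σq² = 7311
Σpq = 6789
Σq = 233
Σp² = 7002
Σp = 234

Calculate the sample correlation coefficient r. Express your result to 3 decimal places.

-0.091

r = (nΣpq − ΣpΣq) / √[(nΣp² − (Σp)²)(nΣq² − (Σq)²)]
Numerator: 8×6789 − 234×233 = -210
Denominator: √[(56016 − 54756)(58488 − 54289)] = √[1260 × 4199] = 2300.1609
r = -210 / 2300.1609 ≈ -0.091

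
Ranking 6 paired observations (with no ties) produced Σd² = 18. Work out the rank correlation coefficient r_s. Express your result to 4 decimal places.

0.4857

ρ = 1 − 6Σd² / [n(n²−1)] = 1 − 6×18 / (6×35)
  = 1 − 108/210 = 1 − 0.51429 ≈ 0.4857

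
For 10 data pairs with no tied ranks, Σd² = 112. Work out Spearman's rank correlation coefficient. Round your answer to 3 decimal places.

0.321

ρ = 1 − 6Σd² / [n(n²−1)] = 1 − 6×112 / (10×99)
  = 1 − 672/990 = 1 − 0.6788 ≈ 0.321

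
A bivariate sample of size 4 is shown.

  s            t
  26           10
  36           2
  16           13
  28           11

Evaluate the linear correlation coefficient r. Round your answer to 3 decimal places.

n = 4, Σs = 106, Σt = 36, Σs² = 3012, Σt² = 394, Σst = 848
nΣst − ΣsΣt = 3392 − 3816 = -424
nΣs² − (Σs)² = 12048 − 11236 = 812; nΣt² − (Σt)² = 1576 − 1296 = 280
r = -424 / √(812 × 280) = -424 / 476.8228 ≈ -0.889

-0.889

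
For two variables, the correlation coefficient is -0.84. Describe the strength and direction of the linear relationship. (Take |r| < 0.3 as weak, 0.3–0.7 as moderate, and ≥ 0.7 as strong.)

strong negative

r = -0.84 < 0 so the relationship is negative.
|r| = 0.84, which falls in the strong range.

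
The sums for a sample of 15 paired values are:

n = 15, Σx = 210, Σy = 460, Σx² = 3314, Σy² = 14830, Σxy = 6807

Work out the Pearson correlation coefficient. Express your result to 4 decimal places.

r = (nΣxy − ΣxΣy) / √[(nΣx² − (Σx)²)(nΣy² − (Σy)²)]
Numerator: 15×6807 − 210×460 = 5505
Denominator: √[(49710 − 44100)(222450 − 211600)] = √[5610 × 10850] = 7801.8267
r = 5505 / 7801.8267 ≈ 0.7056

0.7056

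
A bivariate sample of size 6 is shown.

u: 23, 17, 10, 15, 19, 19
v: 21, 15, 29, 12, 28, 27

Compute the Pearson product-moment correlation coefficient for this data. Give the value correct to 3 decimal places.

-0.082

n = 6, Σu = 103, Σv = 132, Σu² = 1865, Σv² = 3164, Σuv = 2253
nΣuv − ΣuΣv = 13518 − 13596 = -78
nΣu² − (Σu)² = 11190 − 10609 = 581; nΣv² − (Σv)² = 18984 − 17424 = 1560
r = -78 / √(581 × 1560) = -78 / 952.0294 ≈ -0.082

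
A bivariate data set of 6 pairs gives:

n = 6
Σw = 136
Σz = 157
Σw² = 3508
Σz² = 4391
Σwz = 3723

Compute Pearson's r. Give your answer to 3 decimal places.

r = (nΣwz − ΣwΣz) / √[(nΣw² − (Σw)²)(nΣz² − (Σz)²)]
Numerator: 6×3723 − 136×157 = 986
Denominator: √[(21048 − 18496)(26346 − 24649)] = √[2552 × 1697] = 2081.0440
r = 986 / 2081.0440 ≈ 0.474

0.474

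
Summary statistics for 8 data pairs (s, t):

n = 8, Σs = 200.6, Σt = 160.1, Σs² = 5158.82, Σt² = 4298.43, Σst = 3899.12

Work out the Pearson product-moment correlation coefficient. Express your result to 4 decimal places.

-0.3074

r = (nΣst − ΣsΣt) / √[(nΣs² − (Σs)²)(nΣt² − (Σt)²)]
Numerator: 8×3899.12 − 200.6×160.1 = -923.1
Denominator: √[(41270.56 − 40240.36)(34387.44 − 25632.01)] = √[1030.2 × 8755.43] = 3003.3055
r = -923.1 / 3003.3055 ≈ -0.3074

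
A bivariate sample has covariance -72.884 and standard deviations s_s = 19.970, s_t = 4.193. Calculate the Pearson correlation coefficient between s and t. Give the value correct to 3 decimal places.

-0.870

r = Cov(s,t) / (s_s · s_t) = -72.884 / (19.970 × 4.193)
  = -72.884 / 83.7342 ≈ -0.870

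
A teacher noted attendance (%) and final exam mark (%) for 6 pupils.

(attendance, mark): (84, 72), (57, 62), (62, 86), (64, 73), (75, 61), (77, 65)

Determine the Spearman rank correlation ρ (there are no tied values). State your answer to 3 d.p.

-0.086

Rank attendance: 6, 1, 2, 3, 4, 5
Rank mark: 4, 2, 6, 5, 1, 3
d = rank(attendance) − rank(mark): 2, -1, -4, -2, 3, 2; Σd² = 38
ρ = 1 − 6Σd² / [n(n²−1)] = 1 − 6×38 / (6×35) = 1 − 228/210 ≈ -0.086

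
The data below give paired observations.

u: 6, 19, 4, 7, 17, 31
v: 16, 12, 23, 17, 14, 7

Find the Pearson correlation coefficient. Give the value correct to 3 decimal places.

n = 6, Σu = 84, Σv = 89, Σu² = 1712, Σv² = 1463, Σuv = 990
nΣuv − ΣuΣv = 5940 − 7476 = -1536
nΣu² − (Σu)² = 10272 − 7056 = 3216; nΣv² − (Σv)² = 8778 − 7921 = 857
r = -1536 / √(3216 × 857) = -1536 / 1660.1542 ≈ -0.925

-0.925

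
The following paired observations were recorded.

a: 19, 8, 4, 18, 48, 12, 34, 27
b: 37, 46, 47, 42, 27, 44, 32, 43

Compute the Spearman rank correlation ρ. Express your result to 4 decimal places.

Rank a: 5, 2, 1, 4, 8, 3, 7, 6
Rank b: 3, 7, 8, 4, 1, 6, 2, 5
d = rank(a) − rank(b): 2, -5, -7, 0, 7, -3, 5, 1; Σd² = 162
ρ = 1 − 6Σd² / [n(n²−1)] = 1 − 6×162 / (8×63) = 1 − 972/504 ≈ -0.9286

-0.9286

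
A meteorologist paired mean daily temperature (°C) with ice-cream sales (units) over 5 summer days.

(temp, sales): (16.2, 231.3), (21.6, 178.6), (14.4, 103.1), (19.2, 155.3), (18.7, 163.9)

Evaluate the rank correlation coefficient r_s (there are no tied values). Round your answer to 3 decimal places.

Rank temp: 2, 5, 1, 4, 3
Rank sales: 5, 4, 1, 2, 3
d = rank(temp) − rank(sales): -3, 1, 0, 2, 0; Σd² = 14
ρ = 1 − 6Σd² / [n(n²−1)] = 1 − 6×14 / (5×24) = 1 − 84/120 ≈ 0.300

0.300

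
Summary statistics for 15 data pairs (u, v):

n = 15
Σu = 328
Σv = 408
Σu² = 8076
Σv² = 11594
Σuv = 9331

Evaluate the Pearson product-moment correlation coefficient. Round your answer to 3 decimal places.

0.611

r = (nΣuv − ΣuΣv) / √[(nΣu² − (Σu)²)(nΣv² − (Σv)²)]
Numerator: 15×9331 − 328×408 = 6141
Denominator: √[(121140 − 107584)(173910 − 166464)] = √[13556 × 7446] = 10046.7893
r = 6141 / 10046.7893 ≈ 0.611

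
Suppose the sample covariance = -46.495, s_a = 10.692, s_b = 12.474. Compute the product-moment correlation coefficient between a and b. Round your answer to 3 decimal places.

-0.349

r = Cov(a,b) / (s_a · s_b) = -46.495 / (10.692 × 12.474)
  = -46.495 / 133.3720 ≈ -0.349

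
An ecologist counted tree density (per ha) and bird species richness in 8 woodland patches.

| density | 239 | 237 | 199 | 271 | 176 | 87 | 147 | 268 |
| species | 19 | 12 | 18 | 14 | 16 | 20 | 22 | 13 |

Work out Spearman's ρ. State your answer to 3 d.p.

Rank density: 6, 5, 4, 8, 3, 1, 2, 7
Rank species: 6, 1, 5, 3, 4, 7, 8, 2
d = rank(density) − rank(species): 0, 4, -1, 5, -1, -6, -6, 5; Σd² = 140
ρ = 1 − 6Σd² / [n(n²−1)] = 1 − 6×140 / (8×63) = 1 − 840/504 ≈ -0.667

-0.667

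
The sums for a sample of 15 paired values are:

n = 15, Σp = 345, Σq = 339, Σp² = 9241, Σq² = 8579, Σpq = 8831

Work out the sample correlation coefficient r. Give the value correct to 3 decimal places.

r = (nΣpq − ΣpΣq) / √[(nΣp² − (Σp)²)(nΣq² − (Σq)²)]
Numerator: 15×8831 − 345×339 = 15510
Denominator: √[(138615 − 119025)(128685 − 114921)] = √[19590 × 13764] = 16420.6200
r = 15510 / 16420.6200 ≈ 0.945

0.945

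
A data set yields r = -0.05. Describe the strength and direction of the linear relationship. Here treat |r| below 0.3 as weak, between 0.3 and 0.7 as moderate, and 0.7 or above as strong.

r = -0.05 < 0 so the relationship is negative.
|r| = 0.05, which falls in the weak range.

weak negative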